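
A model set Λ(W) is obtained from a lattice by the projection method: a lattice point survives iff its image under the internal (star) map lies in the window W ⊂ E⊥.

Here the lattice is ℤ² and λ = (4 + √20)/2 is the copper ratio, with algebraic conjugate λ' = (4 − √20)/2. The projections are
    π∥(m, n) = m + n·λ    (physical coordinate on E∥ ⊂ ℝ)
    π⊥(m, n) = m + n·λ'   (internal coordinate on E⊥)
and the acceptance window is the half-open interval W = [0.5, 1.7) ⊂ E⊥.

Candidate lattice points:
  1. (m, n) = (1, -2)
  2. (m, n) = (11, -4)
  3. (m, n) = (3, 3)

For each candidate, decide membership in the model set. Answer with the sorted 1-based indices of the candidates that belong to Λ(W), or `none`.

Compute λ' = (4−√20)/2 = -0.23607, so π⊥(m,n) = m -0.23607·n.
[1] lift (1,-2): star map gives 1.47214; window check 0.5 ≤ 1.47214 < 1.7 is true → IN Λ
[2] lift (11,-4): star map gives 11.94427; window check 0.5 ≤ 11.94427 < 1.7 is false → out
[3] lift (3,3): star map gives 2.29180; window check 0.5 ≤ 2.29180 < 1.7 is false → out

1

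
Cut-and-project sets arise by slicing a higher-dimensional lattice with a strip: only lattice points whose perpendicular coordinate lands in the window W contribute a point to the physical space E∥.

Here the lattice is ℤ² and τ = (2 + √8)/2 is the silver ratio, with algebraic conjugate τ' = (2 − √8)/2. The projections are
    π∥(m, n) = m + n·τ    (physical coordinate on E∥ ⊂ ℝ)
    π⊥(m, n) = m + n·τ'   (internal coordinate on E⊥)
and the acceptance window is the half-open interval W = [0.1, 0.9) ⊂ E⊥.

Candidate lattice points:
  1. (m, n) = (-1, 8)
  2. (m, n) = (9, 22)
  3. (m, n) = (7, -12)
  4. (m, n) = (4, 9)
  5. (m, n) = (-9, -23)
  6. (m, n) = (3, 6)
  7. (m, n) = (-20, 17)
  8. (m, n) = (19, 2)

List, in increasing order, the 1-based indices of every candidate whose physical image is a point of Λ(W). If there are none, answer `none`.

Compute τ' = (2−√8)/2 = -0.41421, so π⊥(m,n) = m -0.41421·n.
candidate 1: (m,n)=(-1,8) → π∥ = -1+8·τ ≈ 18.31371, π⊥ = -1+8·τ' ≈ -4.31371 ∉ [0.1, 0.9) ⇒ out
candidate 2: (m,n)=(9,22) → π∥ = 9+22·τ ≈ 62.11270, π⊥ = 9+22·τ' ≈ -0.11270 ∉ [0.1, 0.9) ⇒ out
candidate 3: (m,n)=(7,-12) → π∥ = 7-12·τ ≈ -21.97056, π⊥ = 7-12·τ' ≈ 11.97056 ∉ [0.1, 0.9) ⇒ out
candidate 4: (m,n)=(4,9) → π∥ = 4+9·τ ≈ 25.72792, π⊥ = 4+9·τ' ≈ 0.27208 ∈ [0.1, 0.9) ⇒ IN Λ
candidate 5: (m,n)=(-9,-23) → π∥ = -9-23·τ ≈ -64.52691, π⊥ = -9-23·τ' ≈ 0.52691 ∈ [0.1, 0.9) ⇒ IN Λ
candidate 6: (m,n)=(3,6) → π∥ = 3+6·τ ≈ 17.48528, π⊥ = 3+6·τ' ≈ 0.51472 ∈ [0.1, 0.9) ⇒ IN Λ
candidate 7: (m,n)=(-20,17) → π∥ = -20+17·τ ≈ 21.04163, π⊥ = -20+17·τ' ≈ -27.04163 ∉ [0.1, 0.9) ⇒ out
candidate 8: (m,n)=(19,2) → π∥ = 19+2·τ ≈ 23.82843, π⊥ = 19+2·τ' ≈ 18.17157 ∉ [0.1, 0.9) ⇒ out

4, 5, 6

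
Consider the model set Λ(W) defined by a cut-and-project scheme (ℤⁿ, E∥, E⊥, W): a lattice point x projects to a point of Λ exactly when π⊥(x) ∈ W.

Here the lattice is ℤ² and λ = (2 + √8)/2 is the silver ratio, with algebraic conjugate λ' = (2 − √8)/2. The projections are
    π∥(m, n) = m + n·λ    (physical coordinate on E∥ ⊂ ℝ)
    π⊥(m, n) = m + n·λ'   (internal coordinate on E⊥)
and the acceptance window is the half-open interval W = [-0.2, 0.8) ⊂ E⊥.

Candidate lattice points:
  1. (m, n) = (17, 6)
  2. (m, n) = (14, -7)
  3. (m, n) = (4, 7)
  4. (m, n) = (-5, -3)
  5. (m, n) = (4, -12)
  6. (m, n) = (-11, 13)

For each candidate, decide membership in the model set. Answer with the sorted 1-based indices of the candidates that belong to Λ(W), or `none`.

Numerically λ ≈ 2.41421 and λ' = −1/λ ≈ -0.41421.
[1] lift (17,6): star map gives 14.51472; window check -0.2 ≤ 14.51472 < 0.8 is false → out
[2] lift (14,-7): star map gives 16.89949; window check -0.2 ≤ 16.89949 < 0.8 is false → out
[3] lift (4,7): star map gives 1.10051; window check -0.2 ≤ 1.10051 < 0.8 is false → out
[4] lift (-5,-3): star map gives -3.75736; window check -0.2 ≤ -3.75736 < 0.8 is false → out
[5] lift (4,-12): star map gives 8.97056; window check -0.2 ≤ 8.97056 < 0.8 is false → out
[6] lift (-11,13): star map gives -16.38478; window check -0.2 ≤ -16.38478 < 0.8 is false → out

none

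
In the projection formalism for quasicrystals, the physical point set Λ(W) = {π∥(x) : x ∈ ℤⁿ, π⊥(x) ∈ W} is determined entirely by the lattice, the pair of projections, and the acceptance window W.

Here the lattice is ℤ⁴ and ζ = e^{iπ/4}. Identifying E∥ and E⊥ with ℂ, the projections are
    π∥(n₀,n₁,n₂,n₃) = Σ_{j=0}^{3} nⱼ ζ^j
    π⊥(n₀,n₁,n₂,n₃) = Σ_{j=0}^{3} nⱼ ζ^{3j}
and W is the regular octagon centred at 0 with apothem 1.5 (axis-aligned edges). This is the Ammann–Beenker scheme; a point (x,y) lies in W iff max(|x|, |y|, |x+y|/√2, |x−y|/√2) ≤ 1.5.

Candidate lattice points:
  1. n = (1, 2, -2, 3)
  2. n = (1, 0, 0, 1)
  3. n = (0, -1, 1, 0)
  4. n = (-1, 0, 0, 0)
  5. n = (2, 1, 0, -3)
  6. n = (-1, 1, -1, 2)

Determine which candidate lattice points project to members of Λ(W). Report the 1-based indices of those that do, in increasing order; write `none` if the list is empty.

π⊥(n) = n₀ + n₁ζ³ + n₂ζ⁶ + n₃ζ⁹ where ζ = e^{iπ/4}.
#1 (1, 2, -2, 3): internal (1.7071, 5.5355); octagon support 5.5355 vs apothem 1.5 → ∉ W
#2 (1, 0, 0, 1): internal (1.7071, 0.7071); octagon support 1.7071 vs apothem 1.5 → ∉ W
#3 (0, -1, 1, 0): internal (0.7071, -1.7071); octagon support 1.7071 vs apothem 1.5 → ∉ W
#4 (-1, 0, 0, 0): internal (-1.0000, 0.0000); octagon support 1.0000 vs apothem 1.5 → ∈ W
#5 (2, 1, 0, -3): internal (-0.8284, -1.4142); octagon support 1.5858 vs apothem 1.5 → ∉ W
#6 (-1, 1, -1, 2): internal (-0.2929, 3.1213); octagon support 3.1213 vs apothem 1.5 → ∉ W

4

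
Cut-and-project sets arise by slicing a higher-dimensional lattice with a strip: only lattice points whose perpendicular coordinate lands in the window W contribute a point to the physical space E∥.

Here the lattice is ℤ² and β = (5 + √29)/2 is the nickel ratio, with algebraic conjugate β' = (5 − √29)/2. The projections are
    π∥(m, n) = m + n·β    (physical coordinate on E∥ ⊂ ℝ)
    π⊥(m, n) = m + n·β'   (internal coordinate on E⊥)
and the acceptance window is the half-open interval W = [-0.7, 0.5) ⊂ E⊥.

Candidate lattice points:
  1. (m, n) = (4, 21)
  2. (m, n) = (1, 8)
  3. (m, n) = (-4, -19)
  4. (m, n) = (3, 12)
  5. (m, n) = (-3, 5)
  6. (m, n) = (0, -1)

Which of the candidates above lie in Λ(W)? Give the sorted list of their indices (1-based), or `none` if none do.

Compute β' = (5−√29)/2 = -0.19258, so π⊥(m,n) = m -0.19258·n.
[1] lift (4,21): star map gives -0.04423; window check -0.7 ≤ -0.04423 < 0.5 is true → IN Λ
[2] lift (1,8): star map gives -0.54066; window check -0.7 ≤ -0.54066 < 0.5 is true → IN Λ
[3] lift (-4,-19): star map gives -0.34093; window check -0.7 ≤ -0.34093 < 0.5 is true → IN Λ
[4] lift (3,12): star map gives 0.68901; window check -0.7 ≤ 0.68901 < 0.5 is false → out
[5] lift (-3,5): star map gives -3.96291; window check -0.7 ≤ -3.96291 < 0.5 is false → out
[6] lift (0,-1): star map gives 0.19258; window check -0.7 ≤ 0.19258 < 0.5 is true → IN Λ

1, 2, 3, 6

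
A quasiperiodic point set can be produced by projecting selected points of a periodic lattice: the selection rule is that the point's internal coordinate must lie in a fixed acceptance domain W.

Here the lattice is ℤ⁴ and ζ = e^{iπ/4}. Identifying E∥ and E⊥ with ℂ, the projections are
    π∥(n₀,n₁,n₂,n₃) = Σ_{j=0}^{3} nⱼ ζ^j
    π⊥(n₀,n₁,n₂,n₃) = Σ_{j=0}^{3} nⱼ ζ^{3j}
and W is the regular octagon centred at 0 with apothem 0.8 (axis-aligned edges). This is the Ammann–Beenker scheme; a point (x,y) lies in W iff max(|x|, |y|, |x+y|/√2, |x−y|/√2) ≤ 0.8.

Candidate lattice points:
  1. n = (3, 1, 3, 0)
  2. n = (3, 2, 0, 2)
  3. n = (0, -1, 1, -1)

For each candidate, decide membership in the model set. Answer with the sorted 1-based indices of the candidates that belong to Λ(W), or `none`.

Internal map: ζ^{3j} for j=0..3 gives (1,0), (−√2/2,√2/2), (0,−1), (√2/2,√2/2).
#1 (3, 1, 3, 0): internal (2.292893, -2.292893); octagon support 3.242641 vs apothem 0.8 → ∉ W
#2 (3, 2, 0, 2): internal (3.000000, 2.828427); octagon support 4.121320 vs apothem 0.8 → ∉ W
#3 (0, -1, 1, -1): internal (0.000000, -2.414214); octagon support 2.414214 vs apothem 0.8 → ∉ W

none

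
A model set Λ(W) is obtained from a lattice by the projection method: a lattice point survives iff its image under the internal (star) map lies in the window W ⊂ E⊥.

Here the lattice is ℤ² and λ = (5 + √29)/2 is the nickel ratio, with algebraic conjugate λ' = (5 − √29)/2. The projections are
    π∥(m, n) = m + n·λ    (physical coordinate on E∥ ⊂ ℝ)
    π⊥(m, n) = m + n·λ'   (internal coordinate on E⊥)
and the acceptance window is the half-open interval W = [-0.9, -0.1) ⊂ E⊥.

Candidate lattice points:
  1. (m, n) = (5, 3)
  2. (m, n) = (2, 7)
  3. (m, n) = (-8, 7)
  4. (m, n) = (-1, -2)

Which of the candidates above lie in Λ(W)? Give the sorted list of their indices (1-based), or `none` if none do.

Numerically λ ≈ 5.1926 and λ' = −1/λ ≈ -0.1926.
#1 (5,3): internal coord 5 + (3)·λ' = +4.4223; +4.4223 ∉ [-0.9, -0.1) → out
#2 (2,7): internal coord 2 + (7)·λ' = +0.6519; +0.6519 ∉ [-0.9, -0.1) → out
#3 (-8,7): internal coord -8 + (7)·λ' = -9.3481; -9.3481 ∉ [-0.9, -0.1) → out
#4 (-1,-2): internal coord -1 + (-2)·λ' = -0.6148; -0.6148 ∈ [-0.9, -0.1) → IN Λ

4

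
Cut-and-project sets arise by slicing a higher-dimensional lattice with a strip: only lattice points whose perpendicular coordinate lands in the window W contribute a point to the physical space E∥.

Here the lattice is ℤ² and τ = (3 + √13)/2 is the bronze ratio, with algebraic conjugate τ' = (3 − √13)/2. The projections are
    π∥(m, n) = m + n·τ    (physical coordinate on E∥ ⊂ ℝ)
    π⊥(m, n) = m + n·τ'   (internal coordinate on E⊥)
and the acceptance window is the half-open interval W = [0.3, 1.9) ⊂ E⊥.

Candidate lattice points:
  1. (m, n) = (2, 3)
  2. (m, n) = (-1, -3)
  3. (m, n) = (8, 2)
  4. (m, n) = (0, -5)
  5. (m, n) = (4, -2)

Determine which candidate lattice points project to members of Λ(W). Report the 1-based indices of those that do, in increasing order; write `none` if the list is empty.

1, 4

τ' = (3−√13)/2 ≈ -0.3028.
[1] lift (2,3): star map gives 1.0917; window check 0.3 ≤ 1.0917 < 1.9 is true → IN Λ
[2] lift (-1,-3): star map gives -0.0917; window check 0.3 ≤ -0.0917 < 1.9 is false → out
[3] lift (8,2): star map gives 7.3944; window check 0.3 ≤ 7.3944 < 1.9 is false → out
[4] lift (0,-5): star map gives 1.5139; window check 0.3 ≤ 1.5139 < 1.9 is true → IN Λ
[5] lift (4,-2): star map gives 4.6056; window check 0.3 ≤ 4.6056 < 1.9 is false → out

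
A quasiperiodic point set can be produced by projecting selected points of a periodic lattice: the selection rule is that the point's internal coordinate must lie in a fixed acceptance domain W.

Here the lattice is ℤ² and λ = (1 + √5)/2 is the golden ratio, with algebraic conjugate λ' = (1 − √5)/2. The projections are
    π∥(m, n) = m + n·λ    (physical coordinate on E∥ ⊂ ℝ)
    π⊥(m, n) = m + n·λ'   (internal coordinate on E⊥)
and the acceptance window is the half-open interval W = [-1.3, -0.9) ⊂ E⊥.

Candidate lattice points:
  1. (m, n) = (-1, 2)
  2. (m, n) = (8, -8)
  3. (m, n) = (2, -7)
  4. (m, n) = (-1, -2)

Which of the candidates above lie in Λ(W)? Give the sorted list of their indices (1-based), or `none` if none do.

none

Numerically λ ≈ 1.6180 and λ' = −1/λ ≈ -0.6180.
candidate 1: (m,n)=(-1,2) → π∥ = -1+2·λ ≈ 2.2361, π⊥ = -1+2·λ' ≈ -2.2361 ∉ [-1.3, -0.9) ⇒ out
candidate 2: (m,n)=(8,-8) → π∥ = 8-8·λ ≈ -4.9443, π⊥ = 8-8·λ' ≈ 12.9443 ∉ [-1.3, -0.9) ⇒ out
candidate 3: (m,n)=(2,-7) → π∥ = 2-7·λ ≈ -9.3262, π⊥ = 2-7·λ' ≈ 6.3262 ∉ [-1.3, -0.9) ⇒ out
candidate 4: (m,n)=(-1,-2) → π∥ = -1-2·λ ≈ -4.2361, π⊥ = -1-2·λ' ≈ 0.2361 ∉ [-1.3, -0.9) ⇒ out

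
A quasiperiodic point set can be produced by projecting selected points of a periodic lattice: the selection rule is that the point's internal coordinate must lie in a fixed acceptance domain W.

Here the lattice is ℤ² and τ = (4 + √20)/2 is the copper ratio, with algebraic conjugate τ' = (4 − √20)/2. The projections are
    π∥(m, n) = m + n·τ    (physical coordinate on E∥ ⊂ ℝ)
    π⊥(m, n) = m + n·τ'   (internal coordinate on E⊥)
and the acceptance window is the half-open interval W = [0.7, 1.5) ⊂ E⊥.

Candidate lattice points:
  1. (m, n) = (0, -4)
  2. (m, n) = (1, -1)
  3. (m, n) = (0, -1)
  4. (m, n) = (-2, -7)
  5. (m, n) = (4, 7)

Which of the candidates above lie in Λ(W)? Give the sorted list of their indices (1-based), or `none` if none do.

1, 2

τ' = (4−√20)/2 ≈ -0.236068.
#1 (0,-4): internal coord 0 + (-4)·τ' = +0.944272; +0.944272 ∈ [0.7, 1.5) → IN Λ
#2 (1,-1): internal coord 1 + (-1)·τ' = +1.236068; +1.236068 ∈ [0.7, 1.5) → IN Λ
#3 (0,-1): internal coord 0 + (-1)·τ' = +0.236068; +0.236068 ∉ [0.7, 1.5) → out
#4 (-2,-7): internal coord -2 + (-7)·τ' = -0.347524; -0.347524 ∉ [0.7, 1.5) → out
#5 (4,7): internal coord 4 + (7)·τ' = +2.347524; +2.347524 ∉ [0.7, 1.5) → out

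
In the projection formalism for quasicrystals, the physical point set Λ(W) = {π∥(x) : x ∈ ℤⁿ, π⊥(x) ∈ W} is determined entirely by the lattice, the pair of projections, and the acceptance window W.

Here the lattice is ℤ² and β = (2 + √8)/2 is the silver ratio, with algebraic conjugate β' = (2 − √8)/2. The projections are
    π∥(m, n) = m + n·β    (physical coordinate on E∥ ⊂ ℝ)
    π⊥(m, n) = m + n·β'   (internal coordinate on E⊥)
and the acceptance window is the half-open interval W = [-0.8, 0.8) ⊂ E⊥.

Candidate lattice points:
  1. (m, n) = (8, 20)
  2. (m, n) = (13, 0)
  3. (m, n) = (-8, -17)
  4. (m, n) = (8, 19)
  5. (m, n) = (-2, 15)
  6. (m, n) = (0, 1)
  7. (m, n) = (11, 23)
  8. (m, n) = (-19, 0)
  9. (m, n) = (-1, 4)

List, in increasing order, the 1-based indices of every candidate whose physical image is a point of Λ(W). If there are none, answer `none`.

1, 4, 6

β' = (2−√8)/2 ≈ -0.414214.
candidate 1: (m,n)=(8,20) → π∥ = 8+20·β ≈ 56.284271, π⊥ = 8+20·β' ≈ -0.284271 ∈ [-0.8, 0.8) ⇒ IN Λ
candidate 2: (m,n)=(13,0) → π∥ = 13+0·β ≈ 13.000000, π⊥ = 13+0·β' ≈ 13.000000 ∉ [-0.8, 0.8) ⇒ out
candidate 3: (m,n)=(-8,-17) → π∥ = -8-17·β ≈ -49.041631, π⊥ = -8-17·β' ≈ -0.958369 ∉ [-0.8, 0.8) ⇒ out
candidate 4: (m,n)=(8,19) → π∥ = 8+19·β ≈ 53.870058, π⊥ = 8+19·β' ≈ 0.129942 ∈ [-0.8, 0.8) ⇒ IN Λ
candidate 5: (m,n)=(-2,15) → π∥ = -2+15·β ≈ 34.213203, π⊥ = -2+15·β' ≈ -8.213203 ∉ [-0.8, 0.8) ⇒ out
candidate 6: (m,n)=(0,1) → π∥ = 0+1·β ≈ 2.414214, π⊥ = 0+1·β' ≈ -0.414214 ∈ [-0.8, 0.8) ⇒ IN Λ
candidate 7: (m,n)=(11,23) → π∥ = 11+23·β ≈ 66.526912, π⊥ = 11+23·β' ≈ 1.473088 ∉ [-0.8, 0.8) ⇒ out
candidate 8: (m,n)=(-19,0) → π∥ = -19+0·β ≈ -19.000000, π⊥ = -19+0·β' ≈ -19.000000 ∉ [-0.8, 0.8) ⇒ out
candidate 9: (m,n)=(-1,4) → π∥ = -1+4·β ≈ 8.656854, π⊥ = -1+4·β' ≈ -2.656854 ∉ [-0.8, 0.8) ⇒ out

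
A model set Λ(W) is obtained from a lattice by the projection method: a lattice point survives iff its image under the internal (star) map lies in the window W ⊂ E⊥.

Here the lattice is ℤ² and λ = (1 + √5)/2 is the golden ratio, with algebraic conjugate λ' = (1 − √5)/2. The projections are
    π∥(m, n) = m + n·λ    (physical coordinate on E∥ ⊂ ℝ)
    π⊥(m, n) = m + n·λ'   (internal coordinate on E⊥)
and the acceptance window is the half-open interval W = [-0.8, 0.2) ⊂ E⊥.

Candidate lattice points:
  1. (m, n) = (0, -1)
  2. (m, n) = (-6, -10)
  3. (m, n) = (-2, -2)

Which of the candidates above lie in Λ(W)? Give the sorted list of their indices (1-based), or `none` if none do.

2, 3

λ' = (1−√5)/2 ≈ -0.6180.
[1] lift (0,-1): star map gives 0.6180; window check -0.8 ≤ 0.6180 < 0.2 is false → out
[2] lift (-6,-10): star map gives 0.1803; window check -0.8 ≤ 0.1803 < 0.2 is true → IN Λ
[3] lift (-2,-2): star map gives -0.7639; window check -0.8 ≤ -0.7639 < 0.2 is true → IN Λ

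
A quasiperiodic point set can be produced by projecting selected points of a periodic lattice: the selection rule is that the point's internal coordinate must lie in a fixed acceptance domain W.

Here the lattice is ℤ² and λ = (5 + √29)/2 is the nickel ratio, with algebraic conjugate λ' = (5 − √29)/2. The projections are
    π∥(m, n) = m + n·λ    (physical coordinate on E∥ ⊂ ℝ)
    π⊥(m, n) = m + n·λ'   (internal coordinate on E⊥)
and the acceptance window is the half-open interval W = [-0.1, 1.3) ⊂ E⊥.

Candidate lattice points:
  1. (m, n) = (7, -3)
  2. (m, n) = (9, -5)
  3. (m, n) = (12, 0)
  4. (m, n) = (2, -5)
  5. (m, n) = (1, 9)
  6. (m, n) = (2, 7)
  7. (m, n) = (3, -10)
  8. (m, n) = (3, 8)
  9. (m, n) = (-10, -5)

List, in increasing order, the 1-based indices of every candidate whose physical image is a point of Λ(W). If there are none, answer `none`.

6

Numerically λ ≈ 5.19258 and λ' = −1/λ ≈ -0.19258.
#1 (7,-3): internal coord 7 + (-3)·λ' = +7.57775; +7.57775 ∉ [-0.1, 1.3) → out
#2 (9,-5): internal coord 9 + (-5)·λ' = +9.96291; +9.96291 ∉ [-0.1, 1.3) → out
#3 (12,0): internal coord 12 + (0)·λ' = +12.00000; +12.00000 ∉ [-0.1, 1.3) → out
#4 (2,-5): internal coord 2 + (-5)·λ' = +2.96291; +2.96291 ∉ [-0.1, 1.3) → out
#5 (1,9): internal coord 1 + (9)·λ' = -0.73324; -0.73324 ∉ [-0.1, 1.3) → out
#6 (2,7): internal coord 2 + (7)·λ' = +0.65192; +0.65192 ∈ [-0.1, 1.3) → IN Λ
#7 (3,-10): internal coord 3 + (-10)·λ' = +4.92582; +4.92582 ∉ [-0.1, 1.3) → out
#8 (3,8): internal coord 3 + (8)·λ' = +1.45934; +1.45934 ∉ [-0.1, 1.3) → out
#9 (-10,-5): internal coord -10 + (-5)·λ' = -9.03709; -9.03709 ∉ [-0.1, 1.3) → out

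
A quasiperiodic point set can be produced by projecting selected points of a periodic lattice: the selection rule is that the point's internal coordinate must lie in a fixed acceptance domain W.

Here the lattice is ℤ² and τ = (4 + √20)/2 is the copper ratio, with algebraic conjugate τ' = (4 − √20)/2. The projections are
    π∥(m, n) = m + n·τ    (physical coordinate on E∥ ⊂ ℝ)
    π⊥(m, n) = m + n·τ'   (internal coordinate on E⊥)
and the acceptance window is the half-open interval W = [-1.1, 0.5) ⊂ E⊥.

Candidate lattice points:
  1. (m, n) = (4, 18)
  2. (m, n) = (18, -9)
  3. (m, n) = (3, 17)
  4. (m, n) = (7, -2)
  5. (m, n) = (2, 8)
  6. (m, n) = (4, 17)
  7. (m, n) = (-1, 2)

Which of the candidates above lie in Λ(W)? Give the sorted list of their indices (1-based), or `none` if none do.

Compute τ' = (4−√20)/2 = -0.236068, so π⊥(m,n) = m -0.236068·n.
#1 (4,18): internal coord 4 + (18)·τ' = -0.249224; -0.249224 ∈ [-1.1, 0.5) → IN Λ
#2 (18,-9): internal coord 18 + (-9)·τ' = +20.124612; +20.124612 ∉ [-1.1, 0.5) → out
#3 (3,17): internal coord 3 + (17)·τ' = -1.013156; -1.013156 ∈ [-1.1, 0.5) → IN Λ
#4 (7,-2): internal coord 7 + (-2)·τ' = +7.472136; +7.472136 ∉ [-1.1, 0.5) → out
#5 (2,8): internal coord 2 + (8)·τ' = +0.111456; +0.111456 ∈ [-1.1, 0.5) → IN Λ
#6 (4,17): internal coord 4 + (17)·τ' = -0.013156; -0.013156 ∈ [-1.1, 0.5) → IN Λ
#7 (-1,2): internal coord -1 + (2)·τ' = -1.472136; -1.472136 ∉ [-1.1, 0.5) → out

1, 3, 5, 6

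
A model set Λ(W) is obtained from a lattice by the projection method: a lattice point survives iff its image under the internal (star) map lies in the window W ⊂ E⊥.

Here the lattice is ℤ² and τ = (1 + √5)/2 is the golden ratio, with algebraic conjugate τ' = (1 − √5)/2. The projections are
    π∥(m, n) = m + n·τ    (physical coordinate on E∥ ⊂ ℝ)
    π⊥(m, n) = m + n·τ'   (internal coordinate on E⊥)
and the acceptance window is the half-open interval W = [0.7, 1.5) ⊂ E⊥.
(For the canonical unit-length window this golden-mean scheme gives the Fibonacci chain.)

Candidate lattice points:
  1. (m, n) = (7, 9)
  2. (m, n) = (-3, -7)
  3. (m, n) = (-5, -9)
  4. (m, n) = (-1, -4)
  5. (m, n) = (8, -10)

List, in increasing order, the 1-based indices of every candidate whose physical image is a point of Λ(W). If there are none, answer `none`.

1, 2, 4

Numerically τ ≈ 1.61803 and τ' = −1/τ ≈ -0.61803.
candidate 1: (m,n)=(7,9) → π∥ = 7+9·τ ≈ 21.56231, π⊥ = 7+9·τ' ≈ 1.43769 ∈ [0.7, 1.5) ⇒ IN Λ
candidate 2: (m,n)=(-3,-7) → π∥ = -3-7·τ ≈ -14.32624, π⊥ = -3-7·τ' ≈ 1.32624 ∈ [0.7, 1.5) ⇒ IN Λ
candidate 3: (m,n)=(-5,-9) → π∥ = -5-9·τ ≈ -19.56231, π⊥ = -5-9·τ' ≈ 0.56231 ∉ [0.7, 1.5) ⇒ out
candidate 4: (m,n)=(-1,-4) → π∥ = -1-4·τ ≈ -7.47214, π⊥ = -1-4·τ' ≈ 1.47214 ∈ [0.7, 1.5) ⇒ IN Λ
candidate 5: (m,n)=(8,-10) → π∥ = 8-10·τ ≈ -8.18034, π⊥ = 8-10·τ' ≈ 14.18034 ∉ [0.7, 1.5) ⇒ out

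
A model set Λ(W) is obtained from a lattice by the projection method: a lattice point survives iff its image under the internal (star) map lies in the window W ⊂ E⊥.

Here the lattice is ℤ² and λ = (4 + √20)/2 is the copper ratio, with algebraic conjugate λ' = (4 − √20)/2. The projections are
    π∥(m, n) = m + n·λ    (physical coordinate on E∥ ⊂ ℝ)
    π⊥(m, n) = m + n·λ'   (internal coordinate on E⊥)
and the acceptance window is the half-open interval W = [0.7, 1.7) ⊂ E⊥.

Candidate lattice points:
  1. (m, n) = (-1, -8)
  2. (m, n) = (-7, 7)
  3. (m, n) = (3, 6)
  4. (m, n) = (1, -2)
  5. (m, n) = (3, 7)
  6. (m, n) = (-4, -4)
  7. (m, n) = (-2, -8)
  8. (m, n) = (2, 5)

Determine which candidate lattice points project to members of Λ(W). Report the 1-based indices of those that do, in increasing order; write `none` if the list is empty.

1, 3, 4, 5, 8

Numerically λ ≈ 4.236068 and λ' = −1/λ ≈ -0.236068.
[1] lift (-1,-8): star map gives 0.888544; window check 0.7 ≤ 0.888544 < 1.7 is true → IN Λ
[2] lift (-7,7): star map gives -8.652476; window check 0.7 ≤ -8.652476 < 1.7 is false → out
[3] lift (3,6): star map gives 1.583592; window check 0.7 ≤ 1.583592 < 1.7 is true → IN Λ
[4] lift (1,-2): star map gives 1.472136; window check 0.7 ≤ 1.472136 < 1.7 is true → IN Λ
[5] lift (3,7): star map gives 1.347524; window check 0.7 ≤ 1.347524 < 1.7 is true → IN Λ
[6] lift (-4,-4): star map gives -3.055728; window check 0.7 ≤ -3.055728 < 1.7 is false → out
[7] lift (-2,-8): star map gives -0.111456; window check 0.7 ≤ -0.111456 < 1.7 is false → out
[8] lift (2,5): star map gives 0.819660; window check 0.7 ≤ 0.819660 < 1.7 is true → IN Λ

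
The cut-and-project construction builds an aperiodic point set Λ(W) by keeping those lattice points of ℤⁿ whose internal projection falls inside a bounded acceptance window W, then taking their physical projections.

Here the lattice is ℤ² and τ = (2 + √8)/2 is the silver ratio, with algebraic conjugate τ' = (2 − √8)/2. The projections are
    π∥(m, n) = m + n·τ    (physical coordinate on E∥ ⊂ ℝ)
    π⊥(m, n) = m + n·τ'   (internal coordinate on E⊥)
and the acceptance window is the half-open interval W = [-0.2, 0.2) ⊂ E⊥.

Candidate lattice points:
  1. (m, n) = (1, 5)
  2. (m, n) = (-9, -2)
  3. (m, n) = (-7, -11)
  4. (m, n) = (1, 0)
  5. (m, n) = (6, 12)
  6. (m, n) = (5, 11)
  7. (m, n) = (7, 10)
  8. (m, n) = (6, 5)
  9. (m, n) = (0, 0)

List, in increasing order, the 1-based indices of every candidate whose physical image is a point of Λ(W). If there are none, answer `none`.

9

Compute τ' = (2−√8)/2 = -0.4142, so π⊥(m,n) = m -0.4142·n.
[1] lift (1,5): star map gives -1.0711; window check -0.2 ≤ -1.0711 < 0.2 is false → out
[2] lift (-9,-2): star map gives -8.1716; window check -0.2 ≤ -8.1716 < 0.2 is false → out
[3] lift (-7,-11): star map gives -2.4437; window check -0.2 ≤ -2.4437 < 0.2 is false → out
[4] lift (1,0): star map gives 1.0000; window check -0.2 ≤ 1.0000 < 0.2 is false → out
[5] lift (6,12): star map gives 1.0294; window check -0.2 ≤ 1.0294 < 0.2 is false → out
[6] lift (5,11): star map gives 0.4437; window check -0.2 ≤ 0.4437 < 0.2 is false → out
[7] lift (7,10): star map gives 2.8579; window check -0.2 ≤ 2.8579 < 0.2 is false → out
[8] lift (6,5): star map gives 3.9289; window check -0.2 ≤ 3.9289 < 0.2 is false → out
[9] lift (0,0): star map gives 0.0000; window check -0.2 ≤ 0.0000 < 0.2 is true → IN Λ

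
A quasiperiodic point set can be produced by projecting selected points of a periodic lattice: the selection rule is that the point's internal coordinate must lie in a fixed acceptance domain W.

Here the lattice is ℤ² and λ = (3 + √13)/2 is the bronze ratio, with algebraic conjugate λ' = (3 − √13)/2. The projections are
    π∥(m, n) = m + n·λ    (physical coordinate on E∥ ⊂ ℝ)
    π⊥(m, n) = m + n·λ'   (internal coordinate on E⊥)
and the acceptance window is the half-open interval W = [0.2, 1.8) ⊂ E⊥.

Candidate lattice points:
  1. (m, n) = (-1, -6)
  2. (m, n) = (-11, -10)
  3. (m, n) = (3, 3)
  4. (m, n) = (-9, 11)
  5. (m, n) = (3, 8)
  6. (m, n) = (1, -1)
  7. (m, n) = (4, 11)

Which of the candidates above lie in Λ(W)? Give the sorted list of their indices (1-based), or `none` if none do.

λ' = (3−√13)/2 ≈ -0.302776.
[1] lift (-1,-6): star map gives 0.816654; window check 0.2 ≤ 0.816654 < 1.8 is true → IN Λ
[2] lift (-11,-10): star map gives -7.972244; window check 0.2 ≤ -7.972244 < 1.8 is false → out
[3] lift (3,3): star map gives 2.091673; window check 0.2 ≤ 2.091673 < 1.8 is false → out
[4] lift (-9,11): star map gives -12.330532; window check 0.2 ≤ -12.330532 < 1.8 is false → out
[5] lift (3,8): star map gives 0.577795; window check 0.2 ≤ 0.577795 < 1.8 is true → IN Λ
[6] lift (1,-1): star map gives 1.302776; window check 0.2 ≤ 1.302776 < 1.8 is true → IN Λ
[7] lift (4,11): star map gives 0.669468; window check 0.2 ≤ 0.669468 < 1.8 is true → IN Λ

1, 5, 6, 7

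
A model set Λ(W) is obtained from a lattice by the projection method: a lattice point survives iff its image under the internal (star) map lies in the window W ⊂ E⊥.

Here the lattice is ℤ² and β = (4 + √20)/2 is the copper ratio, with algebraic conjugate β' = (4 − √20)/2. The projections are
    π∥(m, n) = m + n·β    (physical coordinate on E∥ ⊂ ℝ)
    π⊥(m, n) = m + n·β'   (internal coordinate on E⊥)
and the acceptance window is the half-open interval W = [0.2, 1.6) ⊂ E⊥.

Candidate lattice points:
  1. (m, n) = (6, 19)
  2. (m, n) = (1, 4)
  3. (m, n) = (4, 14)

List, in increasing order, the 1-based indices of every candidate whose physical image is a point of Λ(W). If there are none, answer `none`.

1, 3

Numerically β ≈ 4.23607 and β' = −1/β ≈ -0.23607.
#1 (6,19): internal coord 6 + (19)·β' = +1.51471; +1.51471 ∈ [0.2, 1.6) → IN Λ
#2 (1,4): internal coord 1 + (4)·β' = +0.05573; +0.05573 ∉ [0.2, 1.6) → out
#3 (4,14): internal coord 4 + (14)·β' = +0.69505; +0.69505 ∈ [0.2, 1.6) → IN Λ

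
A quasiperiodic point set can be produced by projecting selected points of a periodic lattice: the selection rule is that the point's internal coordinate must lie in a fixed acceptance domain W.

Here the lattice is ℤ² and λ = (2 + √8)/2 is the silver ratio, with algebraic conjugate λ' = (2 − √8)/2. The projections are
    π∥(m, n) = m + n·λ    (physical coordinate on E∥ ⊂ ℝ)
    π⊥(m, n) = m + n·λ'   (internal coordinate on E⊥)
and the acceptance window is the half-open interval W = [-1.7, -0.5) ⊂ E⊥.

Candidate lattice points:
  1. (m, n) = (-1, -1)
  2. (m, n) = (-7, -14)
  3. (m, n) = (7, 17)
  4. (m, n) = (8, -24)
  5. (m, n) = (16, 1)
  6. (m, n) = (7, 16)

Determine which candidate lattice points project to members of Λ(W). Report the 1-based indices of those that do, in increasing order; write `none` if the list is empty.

λ' = (2−√8)/2 ≈ -0.4142.
#1 (-1,-1): internal coord -1 + (-1)·λ' = -0.5858; -0.5858 ∈ [-1.7, -0.5) → IN Λ
#2 (-7,-14): internal coord -7 + (-14)·λ' = -1.2010; -1.2010 ∈ [-1.7, -0.5) → IN Λ
#3 (7,17): internal coord 7 + (17)·λ' = -0.0416; -0.0416 ∉ [-1.7, -0.5) → out
#4 (8,-24): internal coord 8 + (-24)·λ' = +17.9411; +17.9411 ∉ [-1.7, -0.5) → out
#5 (16,1): internal coord 16 + (1)·λ' = +15.5858; +15.5858 ∉ [-1.7, -0.5) → out
#6 (7,16): internal coord 7 + (16)·λ' = +0.3726; +0.3726 ∉ [-1.7, -0.5) → out

1, 2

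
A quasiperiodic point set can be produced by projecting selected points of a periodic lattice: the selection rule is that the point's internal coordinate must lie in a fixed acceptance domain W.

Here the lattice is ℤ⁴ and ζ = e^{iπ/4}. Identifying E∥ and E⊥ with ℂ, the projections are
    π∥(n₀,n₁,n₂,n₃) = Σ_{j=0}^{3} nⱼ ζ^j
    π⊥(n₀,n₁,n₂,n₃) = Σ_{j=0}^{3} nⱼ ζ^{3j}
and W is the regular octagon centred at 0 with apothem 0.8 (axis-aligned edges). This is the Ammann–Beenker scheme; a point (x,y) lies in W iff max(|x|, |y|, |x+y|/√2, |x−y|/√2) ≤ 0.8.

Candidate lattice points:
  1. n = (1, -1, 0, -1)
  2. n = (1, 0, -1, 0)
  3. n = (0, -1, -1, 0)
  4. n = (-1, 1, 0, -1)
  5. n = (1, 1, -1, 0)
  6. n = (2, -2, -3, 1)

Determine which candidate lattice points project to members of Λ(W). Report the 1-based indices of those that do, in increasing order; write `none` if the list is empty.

Internal map: ζ^{3j} for j=0..3 gives (1,0), (−√2/2,√2/2), (0,−1), (√2/2,√2/2).
#1 (1, -1, 0, -1): internal (1.0000, -1.4142); octagon support 1.7071 vs apothem 0.8 → ∉ W
#2 (1, 0, -1, 0): internal (1.0000, 1.0000); octagon support 1.4142 vs apothem 0.8 → ∉ W
#3 (0, -1, -1, 0): internal (0.7071, 0.2929); octagon support 0.7071 vs apothem 0.8 → ∈ W
#4 (-1, 1, 0, -1): internal (-2.4142, 0.0000); octagon support 2.4142 vs apothem 0.8 → ∉ W
#5 (1, 1, -1, 0): internal (0.2929, 1.7071); octagon support 1.7071 vs apothem 0.8 → ∉ W
#6 (2, -2, -3, 1): internal (4.1213, 2.2929); octagon support 4.5355 vs apothem 0.8 → ∉ W

3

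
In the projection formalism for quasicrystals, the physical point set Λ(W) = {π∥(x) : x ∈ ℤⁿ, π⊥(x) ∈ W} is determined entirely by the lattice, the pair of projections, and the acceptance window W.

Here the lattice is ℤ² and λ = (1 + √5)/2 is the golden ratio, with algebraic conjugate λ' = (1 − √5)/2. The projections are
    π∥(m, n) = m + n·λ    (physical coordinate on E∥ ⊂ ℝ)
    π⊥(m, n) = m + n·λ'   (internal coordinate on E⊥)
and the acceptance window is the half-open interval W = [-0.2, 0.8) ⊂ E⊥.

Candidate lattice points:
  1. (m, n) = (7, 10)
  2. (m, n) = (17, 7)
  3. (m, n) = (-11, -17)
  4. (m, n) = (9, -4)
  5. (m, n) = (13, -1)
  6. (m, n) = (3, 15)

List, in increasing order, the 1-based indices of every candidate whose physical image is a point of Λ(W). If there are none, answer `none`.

Numerically λ ≈ 1.6180 and λ' = −1/λ ≈ -0.6180.
#1 (7,10): internal coord 7 + (10)·λ' = +0.8197; +0.8197 ∉ [-0.2, 0.8) → out
#2 (17,7): internal coord 17 + (7)·λ' = +12.6738; +12.6738 ∉ [-0.2, 0.8) → out
#3 (-11,-17): internal coord -11 + (-17)·λ' = -0.4934; -0.4934 ∉ [-0.2, 0.8) → out
#4 (9,-4): internal coord 9 + (-4)·λ' = +11.4721; +11.4721 ∉ [-0.2, 0.8) → out
#5 (13,-1): internal coord 13 + (-1)·λ' = +13.6180; +13.6180 ∉ [-0.2, 0.8) → out
#6 (3,15): internal coord 3 + (15)·λ' = -6.2705; -6.2705 ∉ [-0.2, 0.8) → out

none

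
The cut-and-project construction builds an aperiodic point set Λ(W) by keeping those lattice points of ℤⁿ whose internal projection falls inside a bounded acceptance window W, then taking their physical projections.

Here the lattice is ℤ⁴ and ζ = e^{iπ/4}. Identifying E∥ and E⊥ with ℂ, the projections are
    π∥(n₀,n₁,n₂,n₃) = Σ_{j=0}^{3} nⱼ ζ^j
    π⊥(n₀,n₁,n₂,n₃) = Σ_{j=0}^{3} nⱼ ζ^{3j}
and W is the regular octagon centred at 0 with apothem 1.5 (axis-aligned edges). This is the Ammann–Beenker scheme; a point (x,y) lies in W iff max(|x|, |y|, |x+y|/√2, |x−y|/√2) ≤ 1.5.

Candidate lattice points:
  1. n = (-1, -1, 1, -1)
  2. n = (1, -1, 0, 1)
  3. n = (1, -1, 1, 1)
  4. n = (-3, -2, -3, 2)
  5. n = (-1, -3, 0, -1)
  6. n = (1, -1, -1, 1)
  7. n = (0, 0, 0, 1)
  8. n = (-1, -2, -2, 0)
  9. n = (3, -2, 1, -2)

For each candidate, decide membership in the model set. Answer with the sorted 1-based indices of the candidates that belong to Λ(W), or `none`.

7, 8

With ζ = e^{iπ/4} the internal vectors are ζ^0,ζ^3,ζ^6,ζ^9.
#1 (-1, -1, 1, -1): internal (-1.00000, -2.41421); octagon support 2.41421 vs apothem 1.5 → ∉ W
#2 (1, -1, 0, 1): internal (2.41421, 0.00000); octagon support 2.41421 vs apothem 1.5 → ∉ W
#3 (1, -1, 1, 1): internal (2.41421, -1.00000); octagon support 2.41421 vs apothem 1.5 → ∉ W
#4 (-3, -2, -3, 2): internal (-0.17157, 3.00000); octagon support 3.00000 vs apothem 1.5 → ∉ W
#5 (-1, -3, 0, -1): internal (0.41421, -2.82843); octagon support 2.82843 vs apothem 1.5 → ∉ W
#6 (1, -1, -1, 1): internal (2.41421, 1.00000); octagon support 2.41421 vs apothem 1.5 → ∉ W
#7 (0, 0, 0, 1): internal (0.70711, 0.70711); octagon support 1.00000 vs apothem 1.5 → ∈ W
#8 (-1, -2, -2, 0): internal (0.41421, 0.58579); octagon support 0.70711 vs apothem 1.5 → ∈ W
#9 (3, -2, 1, -2): internal (3.00000, -3.82843); octagon support 4.82843 vs apothem 1.5 → ∉ W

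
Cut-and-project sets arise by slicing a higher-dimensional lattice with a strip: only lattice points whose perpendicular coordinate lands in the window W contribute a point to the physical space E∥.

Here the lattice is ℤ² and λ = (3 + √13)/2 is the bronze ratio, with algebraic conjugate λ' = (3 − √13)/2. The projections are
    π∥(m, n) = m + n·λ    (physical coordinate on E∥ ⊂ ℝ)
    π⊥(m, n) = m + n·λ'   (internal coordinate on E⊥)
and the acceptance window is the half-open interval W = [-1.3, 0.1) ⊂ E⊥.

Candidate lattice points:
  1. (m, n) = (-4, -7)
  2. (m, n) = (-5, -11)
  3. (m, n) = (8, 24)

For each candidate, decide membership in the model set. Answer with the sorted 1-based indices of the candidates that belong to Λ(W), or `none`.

none

λ' = (3−√13)/2 ≈ -0.30278.
candidate 1: (m,n)=(-4,-7) → π∥ = -4-7·λ ≈ -27.11943, π⊥ = -4-7·λ' ≈ -1.88057 ∉ [-1.3, 0.1) ⇒ out
candidate 2: (m,n)=(-5,-11) → π∥ = -5-11·λ ≈ -41.33053, π⊥ = -5-11·λ' ≈ -1.66947 ∉ [-1.3, 0.1) ⇒ out
candidate 3: (m,n)=(8,24) → π∥ = 8+24·λ ≈ 87.26662, π⊥ = 8+24·λ' ≈ 0.73338 ∉ [-1.3, 0.1) ⇒ out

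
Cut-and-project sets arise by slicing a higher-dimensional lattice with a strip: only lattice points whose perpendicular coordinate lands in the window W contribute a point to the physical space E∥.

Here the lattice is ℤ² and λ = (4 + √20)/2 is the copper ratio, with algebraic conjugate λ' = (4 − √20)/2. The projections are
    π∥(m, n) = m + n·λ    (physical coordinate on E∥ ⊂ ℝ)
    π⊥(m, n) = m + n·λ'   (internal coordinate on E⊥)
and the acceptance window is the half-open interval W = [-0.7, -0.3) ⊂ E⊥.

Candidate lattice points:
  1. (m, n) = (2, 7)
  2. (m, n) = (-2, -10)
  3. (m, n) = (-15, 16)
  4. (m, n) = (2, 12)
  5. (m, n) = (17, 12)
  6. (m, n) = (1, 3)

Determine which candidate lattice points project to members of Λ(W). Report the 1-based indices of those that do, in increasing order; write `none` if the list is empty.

Compute λ' = (4−√20)/2 = -0.23607, so π⊥(m,n) = m -0.23607·n.
[1] lift (2,7): star map gives 0.34752; window check -0.7 ≤ 0.34752 < -0.3 is false → out
[2] lift (-2,-10): star map gives 0.36068; window check -0.7 ≤ 0.36068 < -0.3 is false → out
[3] lift (-15,16): star map gives -18.77709; window check -0.7 ≤ -18.77709 < -0.3 is false → out
[4] lift (2,12): star map gives -0.83282; window check -0.7 ≤ -0.83282 < -0.3 is false → out
[5] lift (17,12): star map gives 14.16718; window check -0.7 ≤ 14.16718 < -0.3 is false → out
[6] lift (1,3): star map gives 0.29180; window check -0.7 ≤ 0.29180 < -0.3 is false → out

none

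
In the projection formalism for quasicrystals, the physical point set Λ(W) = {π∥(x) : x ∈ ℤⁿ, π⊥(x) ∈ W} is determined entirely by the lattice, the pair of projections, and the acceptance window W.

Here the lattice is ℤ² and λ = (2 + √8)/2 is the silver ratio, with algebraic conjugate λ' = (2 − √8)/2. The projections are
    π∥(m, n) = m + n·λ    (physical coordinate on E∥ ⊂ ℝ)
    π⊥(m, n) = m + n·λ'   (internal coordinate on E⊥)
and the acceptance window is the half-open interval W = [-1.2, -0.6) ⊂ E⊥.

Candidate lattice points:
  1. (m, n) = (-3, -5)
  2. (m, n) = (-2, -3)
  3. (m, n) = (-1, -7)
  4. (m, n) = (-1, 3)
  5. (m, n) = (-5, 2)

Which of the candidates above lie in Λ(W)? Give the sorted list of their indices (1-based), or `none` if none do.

1, 2

Numerically λ ≈ 2.414214 and λ' = −1/λ ≈ -0.414214.
[1] lift (-3,-5): star map gives -0.928932; window check -1.2 ≤ -0.928932 < -0.6 is true → IN Λ
[2] lift (-2,-3): star map gives -0.757359; window check -1.2 ≤ -0.757359 < -0.6 is true → IN Λ
[3] lift (-1,-7): star map gives 1.899495; window check -1.2 ≤ 1.899495 < -0.6 is false → out
[4] lift (-1,3): star map gives -2.242641; window check -1.2 ≤ -2.242641 < -0.6 is false → out
[5] lift (-5,2): star map gives -5.828427; window check -1.2 ≤ -5.828427 < -0.6 is false → out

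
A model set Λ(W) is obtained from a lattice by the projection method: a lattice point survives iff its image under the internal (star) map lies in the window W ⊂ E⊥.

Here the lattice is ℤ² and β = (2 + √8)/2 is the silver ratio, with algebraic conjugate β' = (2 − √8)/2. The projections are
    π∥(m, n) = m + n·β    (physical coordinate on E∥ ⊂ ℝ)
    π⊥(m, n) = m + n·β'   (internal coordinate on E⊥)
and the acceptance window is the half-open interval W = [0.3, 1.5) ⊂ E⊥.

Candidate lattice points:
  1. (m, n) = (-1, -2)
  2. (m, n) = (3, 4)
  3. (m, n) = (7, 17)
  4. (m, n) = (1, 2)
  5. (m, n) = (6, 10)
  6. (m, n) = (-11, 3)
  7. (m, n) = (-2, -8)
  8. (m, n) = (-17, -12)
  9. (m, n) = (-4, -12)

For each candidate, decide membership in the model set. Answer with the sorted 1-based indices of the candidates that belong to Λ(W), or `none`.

β' = (2−√8)/2 ≈ -0.4142.
[1] lift (-1,-2): star map gives -0.1716; window check 0.3 ≤ -0.1716 < 1.5 is false → out
[2] lift (3,4): star map gives 1.3431; window check 0.3 ≤ 1.3431 < 1.5 is true → IN Λ
[3] lift (7,17): star map gives -0.0416; window check 0.3 ≤ -0.0416 < 1.5 is false → out
[4] lift (1,2): star map gives 0.1716; window check 0.3 ≤ 0.1716 < 1.5 is false → out
[5] lift (6,10): star map gives 1.8579; window check 0.3 ≤ 1.8579 < 1.5 is false → out
[6] lift (-11,3): star map gives -12.2426; window check 0.3 ≤ -12.2426 < 1.5 is false → out
[7] lift (-2,-8): star map gives 1.3137; window check 0.3 ≤ 1.3137 < 1.5 is true → IN Λ
[8] lift (-17,-12): star map gives -12.0294; window check 0.3 ≤ -12.0294 < 1.5 is false → out
[9] lift (-4,-12): star map gives 0.9706; window check 0.3 ≤ 0.9706 < 1.5 is true → IN Λ

2, 7, 9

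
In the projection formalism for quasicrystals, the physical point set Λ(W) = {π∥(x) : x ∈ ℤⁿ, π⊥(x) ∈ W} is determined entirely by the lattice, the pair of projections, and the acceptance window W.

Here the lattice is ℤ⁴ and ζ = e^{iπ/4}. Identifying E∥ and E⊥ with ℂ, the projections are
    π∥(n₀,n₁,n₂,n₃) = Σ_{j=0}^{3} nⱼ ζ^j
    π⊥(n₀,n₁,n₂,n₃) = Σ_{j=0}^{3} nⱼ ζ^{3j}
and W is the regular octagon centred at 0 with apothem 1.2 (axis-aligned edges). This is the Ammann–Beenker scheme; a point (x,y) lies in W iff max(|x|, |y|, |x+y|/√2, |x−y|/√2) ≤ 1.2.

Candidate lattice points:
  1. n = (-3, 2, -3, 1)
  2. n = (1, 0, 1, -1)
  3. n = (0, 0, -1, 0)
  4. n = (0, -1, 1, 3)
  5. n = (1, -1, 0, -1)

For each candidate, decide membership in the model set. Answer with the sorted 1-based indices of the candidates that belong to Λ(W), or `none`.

3

π⊥(n) = n₀ + n₁ζ³ + n₂ζ⁶ + n₃ζ⁹ where ζ = e^{iπ/4}.
candidate 1: n = (-3, 2, -3, 1) → π⊥ ≈ (-3.7071, +5.1213); max(|x|,|y|,|x±y|/√2) = 6.2426 > 1.2 ⇒ ∉ W
candidate 2: n = (1, 0, 1, -1) → π⊥ ≈ (+0.2929, -1.7071); max(|x|,|y|,|x±y|/√2) = 1.7071 > 1.2 ⇒ ∉ W
candidate 3: n = (0, 0, -1, 0) → π⊥ ≈ (+0.0000, +1.0000); max(|x|,|y|,|x±y|/√2) = 1.0000 ≤ 1.2 ⇒ ∈ W
candidate 4: n = (0, -1, 1, 3) → π⊥ ≈ (+2.8284, +0.4142); max(|x|,|y|,|x±y|/√2) = 2.8284 > 1.2 ⇒ ∉ W
candidate 5: n = (1, -1, 0, -1) → π⊥ ≈ (+1.0000, -1.4142); max(|x|,|y|,|x±y|/√2) = 1.7071 > 1.2 ⇒ ∉ W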